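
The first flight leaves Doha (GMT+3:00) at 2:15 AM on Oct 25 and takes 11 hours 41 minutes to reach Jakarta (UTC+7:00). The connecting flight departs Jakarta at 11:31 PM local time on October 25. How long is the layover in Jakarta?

5 hours 35 minutes

Convert departure to UTC: 2:15 AM − 3:00 = 11:15 PM UTC on Oct 24.
Add 11 hours 41 minutes flight time → 10:56 AM UTC (Oct 25).
Jakarta is UTC+7:00, so local arrival = 10:56 AM + 7:00 = 5:56 PM on Oct 25.
Layover = 11:31 PM − 5:56 PM = 5 hours 35 minutes.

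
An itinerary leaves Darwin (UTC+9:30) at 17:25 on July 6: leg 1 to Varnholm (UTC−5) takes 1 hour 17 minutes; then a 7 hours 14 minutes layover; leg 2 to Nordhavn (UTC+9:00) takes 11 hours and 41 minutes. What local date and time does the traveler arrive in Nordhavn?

13:07 on Jul 7

Convert departure to UTC: 17:25 − 9:30 = 07:55 UTC on Jul 6.
Add 1 hour and 17 minutes leg 1 → 09:12 UTC.
Add 7 hours 14 minutes layover in Varnholm → 16:26 UTC.
Add 11 hours 41 minutes leg 2 → 04:07 UTC (Jul 7).
Nordhavn is UTC+9:00, so local arrival = 04:07 + 9:00 = 13:07 on Jul 7.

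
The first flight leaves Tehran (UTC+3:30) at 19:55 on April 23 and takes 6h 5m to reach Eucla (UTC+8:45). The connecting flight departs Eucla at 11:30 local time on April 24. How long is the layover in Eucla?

4 hours 15 minutes

Convert departure to UTC: 19:55 − 3:30 = 16:25 UTC on Apr 23.
Add 6 hours 5 minutes flight time → 22:30 UTC.
Eucla is UTC+8:45, so local arrival = 22:30 + 8:45 = 07:15 on Apr 24.
Layover = 11:30 − 07:15 = 4 hours 15 minutes.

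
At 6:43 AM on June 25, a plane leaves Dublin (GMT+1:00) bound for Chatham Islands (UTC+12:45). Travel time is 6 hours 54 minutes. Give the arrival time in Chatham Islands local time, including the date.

Convert departure to UTC: 6:43 AM − 1:00 = 5:43 AM UTC on Jun 25.
Add 6 hours and 54 minutes travel time → 12:37 PM UTC.
Chatham Islands is UTC+12:45, so local arrival = 12:37 PM + 12:45 = 1:22 AM on Jun 26.

1:22 AM on Jun 26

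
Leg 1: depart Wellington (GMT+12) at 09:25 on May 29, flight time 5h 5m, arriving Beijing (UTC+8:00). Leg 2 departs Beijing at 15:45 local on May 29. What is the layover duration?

Convert departure to UTC: 09:25 − 12:00 = 21:25 UTC on May 28.
Add 5 hours 5 minutes flight time → 02:30 UTC (May 29).
Beijing is UTC+8:00, so local arrival = 02:30 + 8:00 = 10:30 on May 29.
Layover = 15:45 − 10:30 = 5 hours 15 minutes.

5 hours 15 minutes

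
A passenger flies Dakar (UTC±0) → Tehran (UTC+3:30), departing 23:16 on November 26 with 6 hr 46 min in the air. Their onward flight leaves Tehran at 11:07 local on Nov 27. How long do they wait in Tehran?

1 hour 35 minutes

Dakar is at UTC+0, so departure is already 23:16 UTC on Nov 26.
Add 6 hours 46 minutes flight time → 06:02 UTC (Nov 27).
Tehran is UTC+3:30, so local arrival = 06:02 + 3:30 = 09:32 on Nov 27.
Layover = 11:07 − 09:32 = 1 hour 35 minutes.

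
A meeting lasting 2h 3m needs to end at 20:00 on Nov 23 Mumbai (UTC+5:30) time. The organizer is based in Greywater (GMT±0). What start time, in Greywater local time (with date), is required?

Target end time in UTC: 20:00 − 5:30 = 14:30 on Nov 23.
Subtract 2 hours 3 minutes → start 12:27 UTC on Nov 23.
Greywater is UTC+0, so start is 12:27 on Nov 23.

12:27 on Nov 23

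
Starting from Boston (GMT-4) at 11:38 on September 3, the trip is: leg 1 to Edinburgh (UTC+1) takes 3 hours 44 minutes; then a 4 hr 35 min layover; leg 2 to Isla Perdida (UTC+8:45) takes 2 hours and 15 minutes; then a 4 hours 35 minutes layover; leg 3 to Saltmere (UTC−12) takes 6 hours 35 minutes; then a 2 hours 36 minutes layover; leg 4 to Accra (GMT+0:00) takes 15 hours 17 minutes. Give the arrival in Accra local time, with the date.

07:15 on Sep 5

Convert departure to UTC: 11:38 + 4:00 = 15:38 UTC on Sep 3.
Add 3 hours and 44 minutes leg 1 → 19:22 UTC.
Add 4 hours and 35 minutes layover in Edinburgh → 23:57 UTC.
Add 2 hours 15 minutes leg 2 → 02:12 UTC (Sep 4).
Add 4 hours 35 minutes layover in Isla Perdida → 06:47 UTC.
Add 6 hours and 35 minutes leg 3 → 13:22 UTC.
Add 2 hours and 36 minutes layover in Saltmere → 15:58 UTC.
Add 15 hours and 17 minutes leg 4 → 07:15 UTC (Sep 5).
Accra is UTC+0, so local arrival is the same: 07:15 on Sep 5.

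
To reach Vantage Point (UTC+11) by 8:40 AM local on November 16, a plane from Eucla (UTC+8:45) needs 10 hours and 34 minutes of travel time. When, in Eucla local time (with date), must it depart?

7:51 PM on Nov 15

Target arrival in UTC: 8:40 AM − 11:00 = 9:40 PM on Nov 15.
Subtract 10 hours 34 minutes → departure 11:06 AM UTC on Nov 15.
Eucla is UTC+8:45: 11:06 AM + 8:45 = 7:51 PM on Nov 15.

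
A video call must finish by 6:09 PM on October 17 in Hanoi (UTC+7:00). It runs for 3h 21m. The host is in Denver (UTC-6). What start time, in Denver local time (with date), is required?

1:48 AM on October 17

Target end time in UTC: 6:09 PM − 7:00 = 11:09 AM on Oct 17.
Subtract 3 hours 21 minutes → start 7:48 AM UTC on Oct 17.
Denver is UTC−6:00: 7:48 AM − 6:00 = 1:48 AM on Oct 17.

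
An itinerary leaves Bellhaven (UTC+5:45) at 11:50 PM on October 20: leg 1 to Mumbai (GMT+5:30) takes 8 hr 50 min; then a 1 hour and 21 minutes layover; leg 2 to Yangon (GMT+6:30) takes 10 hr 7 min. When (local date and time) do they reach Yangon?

8:53 PM on October 21

Convert departure to UTC: 11:50 PM − 5:45 = 6:05 PM UTC on Oct 20.
Add 8 hours 50 minutes leg 1 → 2:55 AM UTC (Oct 21).
Add 1 hour and 21 minutes layover in Mumbai → 4:16 AM UTC.
Add 10 hours and 7 minutes leg 2 → 2:23 PM UTC.
Yangon is UTC+6:30, so local arrival = 2:23 PM + 6:30 = 8:53 PM on Oct 21.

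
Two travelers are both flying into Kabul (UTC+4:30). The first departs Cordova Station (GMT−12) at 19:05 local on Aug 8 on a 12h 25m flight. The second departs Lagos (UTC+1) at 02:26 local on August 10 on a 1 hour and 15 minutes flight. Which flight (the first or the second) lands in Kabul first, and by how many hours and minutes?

the first, by 7 hours 11 minutes

Flight 1 in UTC: 19:05 + 12:00 = 07:05 on Aug 9.
+12 hours and 25 minutes → arrive 19:30 UTC on Aug 9.
Flight 2 in UTC: 02:26 − 1:00 = 01:26 on Aug 10.
+1 hour 15 minutes → arrive 02:41 UTC on Aug 10.
Flight 1 lands earlier by 7 hours 11 minutes.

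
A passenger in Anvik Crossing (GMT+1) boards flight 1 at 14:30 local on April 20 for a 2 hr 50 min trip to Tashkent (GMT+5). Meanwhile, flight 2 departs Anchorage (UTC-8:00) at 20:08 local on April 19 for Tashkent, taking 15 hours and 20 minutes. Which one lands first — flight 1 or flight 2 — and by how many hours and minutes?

the first, by 3 hours 8 minutes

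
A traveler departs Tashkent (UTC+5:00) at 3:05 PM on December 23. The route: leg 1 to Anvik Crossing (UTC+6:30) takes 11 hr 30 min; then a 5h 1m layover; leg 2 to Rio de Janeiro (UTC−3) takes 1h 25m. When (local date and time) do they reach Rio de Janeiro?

Convert departure to UTC: 3:05 PM − 5:00 = 10:05 AM UTC on Dec 23.
Add 11 hours 30 minutes leg 1 → 9:35 PM UTC.
Add 5 hours 1 minute layover in Anvik Crossing → 2:36 AM UTC (Dec 24).
Add 1 hour 25 minutes leg 2 → 4:01 AM UTC.
Rio de Janeiro is UTC−3:00, so local arrival = 4:01 AM − 3:00 = 1:01 AM on Dec 24.

1:01 AM on Dec 24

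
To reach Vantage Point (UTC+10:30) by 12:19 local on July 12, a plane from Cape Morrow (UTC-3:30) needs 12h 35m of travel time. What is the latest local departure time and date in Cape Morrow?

09:44 on July 11

Target arrival in UTC: 12:19 − 10:30 = 01:49 on Jul 12.
Subtract 12 hours and 35 minutes → departure 13:14 UTC on Jul 11.
Cape Morrow is UTC−3:30: 13:14 − 3:30 = 09:44 on Jul 11.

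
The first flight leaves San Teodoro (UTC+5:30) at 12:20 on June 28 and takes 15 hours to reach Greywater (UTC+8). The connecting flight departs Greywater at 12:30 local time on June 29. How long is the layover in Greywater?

Convert departure to UTC: 12:20 − 5:30 = 06:50 UTC on Jun 28.
Add 15 hours flight time → 21:50 UTC.
Greywater is UTC+8:00, so local arrival = 21:50 + 8:00 = 05:50 on Jun 29.
Layover = 12:30 − 05:50 = 6 hours 40 minutes.

6 hours 40 minutes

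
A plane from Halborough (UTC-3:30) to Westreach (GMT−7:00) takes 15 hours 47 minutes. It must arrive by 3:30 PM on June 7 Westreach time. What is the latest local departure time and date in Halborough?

3:13 AM on June 7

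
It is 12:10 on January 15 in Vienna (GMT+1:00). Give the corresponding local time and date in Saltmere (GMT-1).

In UTC: 12:10 − 1:00 = 11:10 on Jan 15.
Saltmere is UTC−1:00: 11:10 − 1:00 = 10:10 on Jan 15.

10:10 on January 15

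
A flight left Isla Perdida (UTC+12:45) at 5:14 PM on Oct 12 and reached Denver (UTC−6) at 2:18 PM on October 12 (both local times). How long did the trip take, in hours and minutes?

Departure in UTC: 5:14 PM − 12:45 = 4:29 AM on Oct 12.
Arrival in UTC: 2:18 PM + 6:00 = 8:18 PM on Oct 12.
Elapsed = 8:18 PM − 4:29 AM = 15 hours 49 minutes.

15 hours 49 minutes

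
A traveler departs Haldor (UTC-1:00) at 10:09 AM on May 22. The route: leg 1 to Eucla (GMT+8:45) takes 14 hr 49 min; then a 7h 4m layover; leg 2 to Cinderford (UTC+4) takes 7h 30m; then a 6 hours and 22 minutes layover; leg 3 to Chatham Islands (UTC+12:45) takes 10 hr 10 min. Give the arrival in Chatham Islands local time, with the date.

Convert departure to UTC: 10:09 AM + 1:00 = 11:09 AM UTC on May 22.
Add 14 hours 49 minutes leg 1 → 1:58 AM UTC (May 23).
Add 7 hours 4 minutes layover in Eucla → 9:02 AM UTC.
Add 7 hours and 30 minutes leg 2 → 4:32 PM UTC.
Add 6 hours 22 minutes layover in Cinderford → 10:54 PM UTC.
Add 10 hours and 10 minutes leg 3 → 9:04 AM UTC (May 24).
Chatham Islands is UTC+12:45, so local arrival = 9:04 AM + 12:45 = 9:49 PM on May 24.

9:49 PM on May 24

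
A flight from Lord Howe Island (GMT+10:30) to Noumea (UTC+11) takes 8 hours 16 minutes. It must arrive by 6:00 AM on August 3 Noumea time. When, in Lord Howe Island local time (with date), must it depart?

Target arrival in UTC: 6:00 AM − 11:00 = 7:00 PM on Aug 2.
Subtract 8 hours and 16 minutes → departure 10:44 AM UTC on Aug 2.
Lord Howe Island is UTC+10:30: 10:44 AM + 10:30 = 9:14 PM on Aug 2.

9:14 PM on Aug 2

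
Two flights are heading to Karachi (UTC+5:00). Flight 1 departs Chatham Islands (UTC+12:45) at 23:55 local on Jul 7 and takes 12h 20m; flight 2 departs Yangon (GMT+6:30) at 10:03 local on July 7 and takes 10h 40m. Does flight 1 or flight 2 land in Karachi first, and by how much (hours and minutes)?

the second, by 9 hours 17 minutes

Flight 1 in UTC: 23:55 − 12:45 = 11:10 on Jul 7.
+12 hours 20 minutes → arrive 23:30 UTC on Jul 7.
Flight 2 in UTC: 10:03 − 6:30 = 03:33 on Jul 7.
+10 hours and 40 minutes → arrive 14:13 UTC on Jul 7.
Flight 2 lands earlier by 9 hours 17 minutes.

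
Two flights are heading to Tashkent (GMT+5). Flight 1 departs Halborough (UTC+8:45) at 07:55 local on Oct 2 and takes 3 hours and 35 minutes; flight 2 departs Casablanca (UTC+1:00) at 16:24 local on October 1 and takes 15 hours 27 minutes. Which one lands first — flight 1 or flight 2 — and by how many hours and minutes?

the first, by 4 hours 6 minutes

Flight 1 in UTC: 07:55 − 8:45 = 23:10 on Oct 1.
+3 hours 35 minutes → arrive 02:45 UTC on Oct 2.
Flight 2 in UTC: 16:24 − 1:00 = 15:24 on Oct 1.
+15 hours and 27 minutes → arrive 06:51 UTC on Oct 2.
Flight 1 lands earlier by 4 hours 6 minutes.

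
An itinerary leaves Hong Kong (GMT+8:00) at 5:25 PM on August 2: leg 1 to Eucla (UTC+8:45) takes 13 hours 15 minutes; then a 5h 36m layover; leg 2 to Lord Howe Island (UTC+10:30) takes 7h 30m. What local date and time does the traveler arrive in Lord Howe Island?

Convert departure to UTC: 5:25 PM − 8:00 = 9:25 AM UTC on Aug 2.
Add 13 hours 15 minutes leg 1 → 10:40 PM UTC.
Add 5 hours 36 minutes layover in Eucla → 4:16 AM UTC (Aug 3).
Add 7 hours and 30 minutes leg 2 → 11:46 AM UTC.
Lord Howe Island is UTC+10:30, so local arrival = 11:46 AM + 10:30 = 10:16 PM on Aug 3.

10:16 PM on Aug 3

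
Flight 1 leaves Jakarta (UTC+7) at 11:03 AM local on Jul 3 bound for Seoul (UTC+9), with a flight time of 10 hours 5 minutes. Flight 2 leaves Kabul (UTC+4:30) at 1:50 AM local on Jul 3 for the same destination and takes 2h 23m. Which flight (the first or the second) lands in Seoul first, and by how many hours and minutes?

the second, by 14 hours 25 minutes

Flight 1 in UTC: 11:03 AM − 7:00 = 4:03 AM on Jul 3.
+10 hours 5 minutes → arrive 2:08 PM UTC on Jul 3.
Flight 2 in UTC: 1:50 AM − 4:30 = 9:20 PM on Jul 2.
+2 hours and 23 minutes → arrive 11:43 PM UTC on Jul 2.
Flight 2 lands earlier by 14 hours 25 minutes.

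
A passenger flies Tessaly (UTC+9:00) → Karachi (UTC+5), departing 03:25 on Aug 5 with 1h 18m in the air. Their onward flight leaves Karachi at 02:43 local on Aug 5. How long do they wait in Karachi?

Convert departure to UTC: 03:25 − 9:00 = 18:25 UTC on Aug 4.
Add 1 hour 18 minutes flight time → 19:43 UTC.
Karachi is UTC+5:00, so local arrival = 19:43 + 5:00 = 00:43 on Aug 5.
Layover = 02:43 − 00:43 = 2 hours.

2 hours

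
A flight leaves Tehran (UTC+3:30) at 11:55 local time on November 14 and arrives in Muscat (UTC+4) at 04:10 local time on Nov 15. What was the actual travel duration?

15 hours 45 minutes

Departure in UTC: 11:55 − 3:30 = 08:25 on Nov 14.
Arrival in UTC: 04:10 − 4:00 = 00:10 on Nov 15.
Elapsed = 00:10 − 08:25 (+1 day) = 15 hours 45 minutes.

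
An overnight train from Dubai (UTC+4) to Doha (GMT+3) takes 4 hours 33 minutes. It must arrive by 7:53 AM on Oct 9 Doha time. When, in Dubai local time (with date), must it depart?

4:20 AM on October 9

Target arrival in UTC: 7:53 AM − 3:00 = 4:53 AM on Oct 9.
Subtract 4 hours 33 minutes → departure 12:20 AM UTC on Oct 9.
Dubai is UTC+4:00: 12:20 AM + 4:00 = 4:20 AM on Oct 9.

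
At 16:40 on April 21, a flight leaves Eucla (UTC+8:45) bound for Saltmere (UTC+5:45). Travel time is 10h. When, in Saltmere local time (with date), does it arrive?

23:40 on April 21

Convert departure to UTC: 16:40 − 8:45 = 07:55 UTC on Apr 21.
Add 10 hours travel time → 17:55 UTC.
Saltmere is UTC+5:45, so local arrival = 17:55 + 5:45 = 23:40 on Apr 21.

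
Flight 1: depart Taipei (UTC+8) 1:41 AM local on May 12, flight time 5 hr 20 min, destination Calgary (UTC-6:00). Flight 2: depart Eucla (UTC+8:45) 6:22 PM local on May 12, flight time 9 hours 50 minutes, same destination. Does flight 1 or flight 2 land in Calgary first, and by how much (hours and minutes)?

Flight 1 in UTC: 1:41 AM − 8:00 = 5:41 PM on May 11.
+5 hours and 20 minutes → arrive 11:01 PM UTC on May 11.
Flight 2 in UTC: 6:22 PM − 8:45 = 9:37 AM on May 12.
+9 hours 50 minutes → arrive 7:27 PM UTC on May 12.
Flight 1 lands earlier by 20 hours 26 minutes.

the first, by 20 hours 26 minutes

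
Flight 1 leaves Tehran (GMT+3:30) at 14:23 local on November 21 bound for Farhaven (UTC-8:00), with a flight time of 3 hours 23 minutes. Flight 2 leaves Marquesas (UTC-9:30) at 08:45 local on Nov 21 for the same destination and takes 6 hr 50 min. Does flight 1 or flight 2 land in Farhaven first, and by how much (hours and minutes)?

Flight 1 in UTC: 14:23 − 3:30 = 10:53 on Nov 21.
+3 hours and 23 minutes → arrive 14:16 UTC on Nov 21.
Flight 2 in UTC: 08:45 + 9:30 = 18:15 on Nov 21.
+6 hours 50 minutes → arrive 01:05 UTC on Nov 22.
Flight 1 lands earlier by 10 hours 49 minutes.

the first, by 10 hours 49 minutes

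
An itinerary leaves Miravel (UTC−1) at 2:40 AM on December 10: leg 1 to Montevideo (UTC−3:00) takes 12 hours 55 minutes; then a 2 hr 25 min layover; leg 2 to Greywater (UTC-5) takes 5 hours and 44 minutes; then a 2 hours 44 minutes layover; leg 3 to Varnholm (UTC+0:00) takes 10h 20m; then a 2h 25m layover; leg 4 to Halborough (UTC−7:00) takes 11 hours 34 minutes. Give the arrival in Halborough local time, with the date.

8:47 PM on December 11

Convert departure to UTC: 2:40 AM + 1:00 = 3:40 AM UTC on Dec 10.
Add 12 hours and 55 minutes leg 1 → 4:35 PM UTC.
Add 2 hours and 25 minutes layover in Montevideo → 7:00 PM UTC.
Add 5 hours 44 minutes leg 2 → 12:44 AM UTC (Dec 11).
Add 2 hours 44 minutes layover in Greywater → 3:28 AM UTC.
Add 10 hours and 20 minutes leg 3 → 1:48 PM UTC.
Add 2 hours and 25 minutes layover in Varnholm → 4:13 PM UTC.
Add 11 hours 34 minutes leg 4 → 3:47 AM UTC (Dec 12).
Halborough is UTC−7:00, so local arrival = 3:47 AM − 7:00 = 8:47 PM on Dec 11.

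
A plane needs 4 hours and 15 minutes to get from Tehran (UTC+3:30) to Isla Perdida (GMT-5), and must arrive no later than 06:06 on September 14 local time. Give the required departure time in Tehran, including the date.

10:21 on September 14

Target arrival in UTC: 06:06 + 5:00 = 11:06 on Sep 14.
Subtract 4 hours 15 minutes → departure 06:51 UTC on Sep 14.
Tehran is UTC+3:30: 06:51 + 3:30 = 10:21 on Sep 14.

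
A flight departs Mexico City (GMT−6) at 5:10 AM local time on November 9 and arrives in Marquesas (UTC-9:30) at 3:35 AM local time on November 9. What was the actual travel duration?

Departure in UTC: 5:10 AM + 6:00 = 11:10 AM on Nov 9.
Arrival in UTC: 3:35 AM + 9:30 = 1:05 PM on Nov 9.
Elapsed = 1:05 PM − 11:10 AM = 1 hour 55 minutes.

1 hour 55 minutes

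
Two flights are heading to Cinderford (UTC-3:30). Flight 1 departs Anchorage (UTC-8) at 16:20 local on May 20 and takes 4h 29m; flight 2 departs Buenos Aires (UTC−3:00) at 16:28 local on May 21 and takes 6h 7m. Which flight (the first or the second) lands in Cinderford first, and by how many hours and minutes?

Flight 1 in UTC: 16:20 + 8:00 = 00:20 on May 21.
+4 hours and 29 minutes → arrive 04:49 UTC on May 21.
Flight 2 in UTC: 16:28 + 3:00 = 19:28 on May 21.
+6 hours and 7 minutes → arrive 01:35 UTC on May 22.
Flight 1 lands earlier by 20 hours 46 minutes.

the first, by 20 hours 46 minutes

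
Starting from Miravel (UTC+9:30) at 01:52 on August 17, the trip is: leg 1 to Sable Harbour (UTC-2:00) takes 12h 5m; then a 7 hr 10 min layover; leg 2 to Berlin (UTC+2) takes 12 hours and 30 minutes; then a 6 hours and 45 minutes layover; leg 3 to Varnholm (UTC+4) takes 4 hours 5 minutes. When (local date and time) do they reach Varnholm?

Convert departure to UTC: 01:52 − 9:30 = 16:22 UTC on Aug 16.
Add 12 hours and 5 minutes leg 1 → 04:27 UTC (Aug 17).
Add 7 hours and 10 minutes layover in Sable Harbour → 11:37 UTC.
Add 12 hours and 30 minutes leg 2 → 00:07 UTC (Aug 18).
Add 6 hours and 45 minutes layover in Berlin → 06:52 UTC.
Add 4 hours and 5 minutes leg 3 → 10:57 UTC.
Varnholm is UTC+4:00, so local arrival = 10:57 + 4:00 = 14:57 on Aug 18.

14:57 on August 18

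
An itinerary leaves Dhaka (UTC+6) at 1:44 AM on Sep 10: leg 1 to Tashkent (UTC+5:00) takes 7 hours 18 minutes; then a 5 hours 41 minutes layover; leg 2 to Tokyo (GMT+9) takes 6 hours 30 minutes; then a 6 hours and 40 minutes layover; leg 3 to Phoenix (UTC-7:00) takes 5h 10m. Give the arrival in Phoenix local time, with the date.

Convert departure to UTC: 1:44 AM − 6:00 = 7:44 PM UTC on Sep 9.
Add 7 hours and 18 minutes leg 1 → 3:02 AM UTC (Sep 10).
Add 5 hours and 41 minutes layover in Tashkent → 8:43 AM UTC.
Add 6 hours 30 minutes leg 2 → 3:13 PM UTC.
Add 6 hours and 40 minutes layover in Tokyo → 9:53 PM UTC.
Add 5 hours 10 minutes leg 3 → 3:03 AM UTC (Sep 11).
Phoenix is UTC−7:00, so local arrival = 3:03 AM − 7:00 = 8:03 PM on Sep 10.

8:03 PM on Sep 10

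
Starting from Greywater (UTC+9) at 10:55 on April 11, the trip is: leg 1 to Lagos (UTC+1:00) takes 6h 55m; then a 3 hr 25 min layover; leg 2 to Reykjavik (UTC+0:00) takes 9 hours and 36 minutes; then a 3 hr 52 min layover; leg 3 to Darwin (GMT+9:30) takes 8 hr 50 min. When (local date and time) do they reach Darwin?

Convert departure to UTC: 10:55 − 9:00 = 01:55 UTC on Apr 11.
Add 6 hours and 55 minutes leg 1 → 08:50 UTC.
Add 3 hours and 25 minutes layover in Lagos → 12:15 UTC.
Add 9 hours 36 minutes leg 2 → 21:51 UTC.
Add 3 hours and 52 minutes layover in Reykjavik → 01:43 UTC (Apr 12).
Add 8 hours and 50 minutes leg 3 → 10:33 UTC.
Darwin is UTC+9:30, so local arrival = 10:33 + 9:30 = 20:03 on Apr 12.

20:03 on April 12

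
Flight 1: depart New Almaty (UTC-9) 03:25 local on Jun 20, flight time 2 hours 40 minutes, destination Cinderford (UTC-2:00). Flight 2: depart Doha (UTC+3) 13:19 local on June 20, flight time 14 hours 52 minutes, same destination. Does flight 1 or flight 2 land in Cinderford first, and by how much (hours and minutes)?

Flight 1 in UTC: 03:25 + 9:00 = 12:25 on Jun 20.
+2 hours 40 minutes → arrive 15:05 UTC on Jun 20.
Flight 2 in UTC: 13:19 − 3:00 = 10:19 on Jun 20.
+14 hours and 52 minutes → arrive 01:11 UTC on Jun 21.
Flight 1 lands earlier by 10 hours 6 minutes.

the first, by 10 hours 6 minutes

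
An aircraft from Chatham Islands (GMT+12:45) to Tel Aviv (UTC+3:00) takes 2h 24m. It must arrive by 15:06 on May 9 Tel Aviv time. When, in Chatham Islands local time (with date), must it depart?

Target arrival in UTC: 15:06 − 3:00 = 12:06 on May 9.
Subtract 2 hours 24 minutes → departure 09:42 UTC on May 9.
Chatham Islands is UTC+12:45: 09:42 + 12:45 = 22:27 on May 9.

22:27 on May 9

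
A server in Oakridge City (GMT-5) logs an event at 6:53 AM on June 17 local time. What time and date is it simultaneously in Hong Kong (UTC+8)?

Hong Kong is 13:00 ahead of Oakridge City.
Shift by the zone difference: 6:53 AM + 13:00 = 7:53 PM on Jun 17 in Hong Kong.

7:53 PM on Jun 17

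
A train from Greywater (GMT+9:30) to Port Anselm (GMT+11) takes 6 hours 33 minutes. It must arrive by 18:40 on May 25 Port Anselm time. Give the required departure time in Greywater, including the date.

10:37 on May 25

Target arrival in UTC: 18:40 − 11:00 = 07:40 on May 25.
Subtract 6 hours and 33 minutes → departure 01:07 UTC on May 25.
Greywater is UTC+9:30: 01:07 + 9:30 = 10:37 on May 25.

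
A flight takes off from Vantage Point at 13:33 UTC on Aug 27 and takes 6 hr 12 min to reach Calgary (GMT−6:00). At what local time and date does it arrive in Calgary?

Departure is given in UTC: 13:33 on Aug 27.
Add 6 hours 12 minutes → 19:45 UTC.
Calgary is UTC−6:00: 19:45 − 6:00 = 13:45 on Aug 27.

13:45 on August 27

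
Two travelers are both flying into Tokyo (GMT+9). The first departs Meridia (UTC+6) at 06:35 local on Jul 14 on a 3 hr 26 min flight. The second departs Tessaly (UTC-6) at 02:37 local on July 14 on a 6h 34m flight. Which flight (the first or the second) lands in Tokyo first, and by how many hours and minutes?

the first, by 11 hours 10 minutes

Flight 1 in UTC: 06:35 − 6:00 = 00:35 on Jul 14.
+3 hours 26 minutes → arrive 04:01 UTC on Jul 14.
Flight 2 in UTC: 02:37 + 6:00 = 08:37 on Jul 14.
+6 hours 34 minutes → arrive 15:11 UTC on Jul 14.
Flight 1 lands earlier by 11 hours 10 minutes.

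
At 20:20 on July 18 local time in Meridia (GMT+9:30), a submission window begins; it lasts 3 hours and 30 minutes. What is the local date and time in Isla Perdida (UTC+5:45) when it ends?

20:05 on July 18

Convert start to UTC: 20:20 − 9:30 = 10:50 UTC on Jul 18.
Add 3 hours 30 minutes duration → 14:20 UTC.
Isla Perdida is UTC+5:45, so local end time = 14:20 + 5:45 = 20:05 on Jul 18.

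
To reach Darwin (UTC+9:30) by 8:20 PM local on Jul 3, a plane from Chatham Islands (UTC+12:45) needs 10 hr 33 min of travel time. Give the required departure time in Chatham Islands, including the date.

1:02 PM on July 3

Target arrival in UTC: 8:20 PM − 9:30 = 10:50 AM on Jul 3.
Subtract 10 hours 33 minutes → departure 12:17 AM UTC on Jul 3.
Chatham Islands is UTC+12:45: 12:17 AM + 12:45 = 1:02 PM on Jul 3.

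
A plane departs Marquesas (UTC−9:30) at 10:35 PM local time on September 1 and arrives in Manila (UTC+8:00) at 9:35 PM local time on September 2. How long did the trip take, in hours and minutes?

Manila is 17:30 ahead of Marquesas.
Clock-face elapsed time (ignoring zones) is 23 hours.
Actual elapsed = 23 hours − 17:30 = 5 hours 30 minutes.

5 hours 30 minutes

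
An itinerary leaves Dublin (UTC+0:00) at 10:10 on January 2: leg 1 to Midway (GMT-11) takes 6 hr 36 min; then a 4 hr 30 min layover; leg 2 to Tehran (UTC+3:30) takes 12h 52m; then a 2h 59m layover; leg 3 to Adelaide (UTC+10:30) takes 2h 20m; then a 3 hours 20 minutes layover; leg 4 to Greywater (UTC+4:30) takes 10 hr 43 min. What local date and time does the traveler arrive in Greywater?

Dublin is at UTC+0, so departure is already 10:10 UTC on Jan 2.
Add 6 hours and 36 minutes leg 1 → 16:46 UTC.
Add 4 hours 30 minutes layover in Midway → 21:16 UTC.
Add 12 hours and 52 minutes leg 2 → 10:08 UTC (Jan 3).
Add 2 hours and 59 minutes layover in Tehran → 13:07 UTC.
Add 2 hours 20 minutes leg 3 → 15:27 UTC.
Add 3 hours 20 minutes layover in Adelaide → 18:47 UTC.
Add 10 hours and 43 minutes leg 4 → 05:30 UTC (Jan 4).
Greywater is UTC+4:30, so local arrival = 05:30 + 4:30 = 10:00 on Jan 4.

10:00 on January 4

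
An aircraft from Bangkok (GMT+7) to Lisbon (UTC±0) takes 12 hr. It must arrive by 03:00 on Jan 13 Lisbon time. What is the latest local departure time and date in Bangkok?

22:00 on Jan 12

Target arrival is already UTC: 03:00 on Jan 13.
Subtract 12 hours → departure 15:00 UTC on Jan 12.
Bangkok is UTC+7:00: 15:00 + 7:00 = 22:00 on Jan 12.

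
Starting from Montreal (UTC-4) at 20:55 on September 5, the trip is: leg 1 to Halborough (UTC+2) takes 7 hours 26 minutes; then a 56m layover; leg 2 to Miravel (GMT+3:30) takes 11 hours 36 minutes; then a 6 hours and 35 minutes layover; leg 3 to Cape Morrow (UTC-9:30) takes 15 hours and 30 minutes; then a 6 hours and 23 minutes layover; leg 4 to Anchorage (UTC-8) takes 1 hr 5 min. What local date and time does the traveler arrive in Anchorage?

18:26 on September 7

Convert departure to UTC: 20:55 + 4:00 = 00:55 UTC on Sep 6.
Add 7 hours 26 minutes leg 1 → 08:21 UTC.
Add 56 minutes layover in Halborough → 09:17 UTC.
Add 11 hours 36 minutes leg 2 → 20:53 UTC.
Add 6 hours and 35 minutes layover in Miravel → 03:28 UTC (Sep 7).
Add 15 hours and 30 minutes leg 3 → 18:58 UTC.
Add 6 hours and 23 minutes layover in Cape Morrow → 01:21 UTC (Sep 8).
Add 1 hour 5 minutes leg 4 → 02:26 UTC.
Anchorage is UTC−8:00, so local arrival = 02:26 − 8:00 = 18:26 on Sep 7.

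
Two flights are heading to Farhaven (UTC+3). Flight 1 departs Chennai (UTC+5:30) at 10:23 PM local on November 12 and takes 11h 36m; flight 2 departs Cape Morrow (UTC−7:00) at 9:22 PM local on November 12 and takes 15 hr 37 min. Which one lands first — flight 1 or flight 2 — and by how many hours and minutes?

the first, by 15 hours 30 minutes

Flight 1 in UTC: 10:23 PM − 5:30 = 4:53 PM on Nov 12.
+11 hours and 36 minutes → arrive 4:29 AM UTC on Nov 13.
Flight 2 in UTC: 9:22 PM + 7:00 = 4:22 AM on Nov 13.
+15 hours and 37 minutes → arrive 7:59 PM UTC on Nov 13.
Flight 1 lands earlier by 15 hours 30 minutes.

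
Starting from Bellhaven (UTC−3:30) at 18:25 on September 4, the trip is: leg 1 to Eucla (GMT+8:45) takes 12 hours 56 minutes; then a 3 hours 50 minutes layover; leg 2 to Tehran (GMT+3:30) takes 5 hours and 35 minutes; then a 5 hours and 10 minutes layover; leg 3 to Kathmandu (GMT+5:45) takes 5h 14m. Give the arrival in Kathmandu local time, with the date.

Convert departure to UTC: 18:25 + 3:30 = 21:55 UTC on Sep 4.
Add 12 hours and 56 minutes leg 1 → 10:51 UTC (Sep 5).
Add 3 hours and 50 minutes layover in Eucla → 14:41 UTC.
Add 5 hours 35 minutes leg 2 → 20:16 UTC.
Add 5 hours 10 minutes layover in Tehran → 01:26 UTC (Sep 6).
Add 5 hours 14 minutes leg 3 → 06:40 UTC.
Kathmandu is UTC+5:45, so local arrival = 06:40 + 5:45 = 12:25 on Sep 6.

12:25 on Sep 6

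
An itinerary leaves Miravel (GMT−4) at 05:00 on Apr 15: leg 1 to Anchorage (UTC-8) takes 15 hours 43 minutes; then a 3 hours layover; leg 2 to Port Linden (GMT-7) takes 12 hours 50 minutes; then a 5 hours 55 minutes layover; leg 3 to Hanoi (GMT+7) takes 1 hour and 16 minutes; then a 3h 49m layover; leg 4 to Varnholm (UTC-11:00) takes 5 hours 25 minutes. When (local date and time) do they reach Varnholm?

21:58 on April 16

Convert departure to UTC: 05:00 + 4:00 = 09:00 UTC on Apr 15.
Add 15 hours 43 minutes leg 1 → 00:43 UTC (Apr 16).
Add 3 hours layover in Anchorage → 03:43 UTC.
Add 12 hours and 50 minutes leg 2 → 16:33 UTC.
Add 5 hours 55 minutes layover in Port Linden → 22:28 UTC.
Add 1 hour 16 minutes leg 3 → 23:44 UTC.
Add 3 hours 49 minutes layover in Hanoi → 03:33 UTC (Apr 17).
Add 5 hours 25 minutes leg 4 → 08:58 UTC.
Varnholm is UTC−11:00, so local arrival = 08:58 − 11:00 = 21:58 on Apr 16.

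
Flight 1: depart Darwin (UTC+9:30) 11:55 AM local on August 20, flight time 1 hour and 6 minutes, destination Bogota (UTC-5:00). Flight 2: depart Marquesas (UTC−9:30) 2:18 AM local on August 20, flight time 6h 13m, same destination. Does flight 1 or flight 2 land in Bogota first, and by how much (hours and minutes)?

Flight 1 in UTC: 11:55 AM − 9:30 = 2:25 AM on Aug 20.
+1 hour and 6 minutes → arrive 3:31 AM UTC on Aug 20.
Flight 2 in UTC: 2:18 AM + 9:30 = 11:48 AM on Aug 20.
+6 hours and 13 minutes → arrive 6:01 PM UTC on Aug 20.
Flight 1 lands earlier by 14 hours 30 minutes.

the first, by 14 hours 30 minutes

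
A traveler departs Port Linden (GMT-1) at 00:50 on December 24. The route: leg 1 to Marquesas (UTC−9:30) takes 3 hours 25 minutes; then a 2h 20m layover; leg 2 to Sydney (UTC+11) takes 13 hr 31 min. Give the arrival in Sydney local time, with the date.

Convert departure to UTC: 00:50 + 1:00 = 01:50 UTC on Dec 24.
Add 3 hours and 25 minutes leg 1 → 05:15 UTC.
Add 2 hours 20 minutes layover in Marquesas → 07:35 UTC.
Add 13 hours and 31 minutes leg 2 → 21:06 UTC.
Sydney is UTC+11:00, so local arrival = 21:06 + 11:00 = 08:06 on Dec 25.

08:06 on December 25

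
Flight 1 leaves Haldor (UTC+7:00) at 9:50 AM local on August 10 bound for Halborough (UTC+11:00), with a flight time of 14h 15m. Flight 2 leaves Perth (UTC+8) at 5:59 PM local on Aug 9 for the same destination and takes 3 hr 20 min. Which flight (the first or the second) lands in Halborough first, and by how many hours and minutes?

the second, by 27 hours 46 minutes

Flight 1 in UTC: 9:50 AM − 7:00 = 2:50 AM on Aug 10.
+14 hours and 15 minutes → arrive 5:05 PM UTC on Aug 10.
Flight 2 in UTC: 5:59 PM − 8:00 = 9:59 AM on Aug 9.
+3 hours 20 minutes → arrive 1:19 PM UTC on Aug 9.
Flight 2 lands earlier by 27 hours 46 minutes.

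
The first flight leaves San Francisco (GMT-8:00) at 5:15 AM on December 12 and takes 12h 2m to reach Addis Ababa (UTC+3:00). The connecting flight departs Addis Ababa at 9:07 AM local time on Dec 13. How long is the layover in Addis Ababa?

4 hours 50 minutes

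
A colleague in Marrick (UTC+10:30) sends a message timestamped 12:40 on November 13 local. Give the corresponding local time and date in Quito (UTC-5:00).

21:10 on November 12

Quito is 15:30 behind Marrick.
Shift by the zone difference: 12:40 − 15:30 = 21:10 on Nov 12 in Quito.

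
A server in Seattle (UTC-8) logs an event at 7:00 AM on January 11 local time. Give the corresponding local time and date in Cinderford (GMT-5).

10:00 AM on Jan 11

In UTC: 7:00 AM + 8:00 = 3:00 PM on Jan 11.
Cinderford is UTC−5:00: 3:00 PM − 5:00 = 10:00 AM on Jan 11.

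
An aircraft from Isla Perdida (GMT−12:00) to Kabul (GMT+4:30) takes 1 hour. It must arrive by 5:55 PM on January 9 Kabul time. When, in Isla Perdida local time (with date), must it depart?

Target arrival in UTC: 5:55 PM − 4:30 = 1:25 PM on Jan 9.
Subtract 1 hour → departure 12:25 PM UTC on Jan 9.
Isla Perdida is UTC−12:00: 12:25 PM − 12:00 = 12:25 AM on Jan 9.

12:25 AM on January 9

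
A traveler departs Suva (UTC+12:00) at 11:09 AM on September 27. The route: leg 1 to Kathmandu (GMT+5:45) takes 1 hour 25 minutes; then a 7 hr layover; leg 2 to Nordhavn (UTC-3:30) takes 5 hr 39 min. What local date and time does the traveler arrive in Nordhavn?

Convert departure to UTC: 11:09 AM − 12:00 = 11:09 PM UTC on Sep 26.
Add 1 hour 25 minutes leg 1 → 12:34 AM UTC (Sep 27).
Add 7 hours layover in Kathmandu → 7:34 AM UTC.
Add 5 hours and 39 minutes leg 2 → 1:13 PM UTC.
Nordhavn is UTC−3:30, so local arrival = 1:13 PM − 3:30 = 9:43 AM on Sep 27.

9:43 AM on September 27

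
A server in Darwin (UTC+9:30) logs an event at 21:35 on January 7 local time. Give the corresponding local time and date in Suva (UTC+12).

In UTC: 21:35 − 9:30 = 12:05 on Jan 7.
Suva is UTC+12:00: 12:05 + 12:00 = 00:05 on Jan 8.

00:05 on Jan 8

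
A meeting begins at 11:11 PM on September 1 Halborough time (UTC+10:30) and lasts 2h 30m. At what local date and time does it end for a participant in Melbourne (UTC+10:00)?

Convert start to UTC: 11:11 PM − 10:30 = 12:41 PM UTC on Sep 1.
Add 2 hours and 30 minutes duration → 3:11 PM UTC.
Melbourne is UTC+10:00, so local end time = 3:11 PM + 10:00 = 1:11 AM on Sep 2.

1:11 AM on September 2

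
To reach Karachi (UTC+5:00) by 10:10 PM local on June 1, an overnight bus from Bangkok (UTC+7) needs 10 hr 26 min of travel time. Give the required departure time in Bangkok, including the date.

Target arrival in UTC: 10:10 PM − 5:00 = 5:10 PM on Jun 1.
Subtract 10 hours 26 minutes → departure 6:44 AM UTC on Jun 1.
Bangkok is UTC+7:00: 6:44 AM + 7:00 = 1:44 PM on Jun 1.

1:44 PM on Jun 1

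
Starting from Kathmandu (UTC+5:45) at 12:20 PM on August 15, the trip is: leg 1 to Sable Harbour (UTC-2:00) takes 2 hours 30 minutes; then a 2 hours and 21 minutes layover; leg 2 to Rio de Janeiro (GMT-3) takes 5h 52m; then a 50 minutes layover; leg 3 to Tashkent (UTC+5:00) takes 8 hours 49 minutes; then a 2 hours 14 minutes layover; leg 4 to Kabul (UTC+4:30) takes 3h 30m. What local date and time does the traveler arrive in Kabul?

Convert departure to UTC: 12:20 PM − 5:45 = 6:35 AM UTC on Aug 15.
Add 2 hours and 30 minutes leg 1 → 9:05 AM UTC.
Add 2 hours 21 minutes layover in Sable Harbour → 11:26 AM UTC.
Add 5 hours and 52 minutes leg 2 → 5:18 PM UTC.
Add 50 minutes layover in Rio de Janeiro → 6:08 PM UTC.
Add 8 hours and 49 minutes leg 3 → 2:57 AM UTC (Aug 16).
Add 2 hours and 14 minutes layover in Tashkent → 5:11 AM UTC.
Add 3 hours 30 minutes leg 4 → 8:41 AM UTC.
Kabul is UTC+4:30, so local arrival = 8:41 AM + 4:30 = 1:11 PM on Aug 16.

1:11 PM on Aug 16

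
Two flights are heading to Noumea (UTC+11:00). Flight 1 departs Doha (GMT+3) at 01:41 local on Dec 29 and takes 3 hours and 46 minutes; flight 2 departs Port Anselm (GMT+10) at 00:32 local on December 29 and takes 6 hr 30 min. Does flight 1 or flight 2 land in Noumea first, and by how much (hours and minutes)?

the second, by 5 hours 25 minutes

Flight 1 in UTC: 01:41 − 3:00 = 22:41 on Dec 28.
+3 hours and 46 minutes → arrive 02:27 UTC on Dec 29.
Flight 2 in UTC: 00:32 − 10:00 = 14:32 on Dec 28.
+6 hours 30 minutes → arrive 21:02 UTC on Dec 28.
Flight 2 lands earlier by 5 hours 25 minutes.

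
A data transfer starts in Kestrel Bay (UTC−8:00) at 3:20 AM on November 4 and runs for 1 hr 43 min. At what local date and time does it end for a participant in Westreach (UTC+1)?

2:03 PM on November 4

Convert start to UTC: 3:20 AM + 8:00 = 11:20 AM UTC on Nov 4.
Add 1 hour and 43 minutes duration → 1:03 PM UTC.
Westreach is UTC+1:00, so local end time = 1:03 PM + 1:00 = 2:03 PM on Nov 4.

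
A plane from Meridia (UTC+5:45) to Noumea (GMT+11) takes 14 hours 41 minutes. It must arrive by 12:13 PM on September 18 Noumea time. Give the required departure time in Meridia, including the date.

Target arrival in UTC: 12:13 PM − 11:00 = 1:13 AM on Sep 18.
Subtract 14 hours and 41 minutes → departure 10:32 AM UTC on Sep 17.
Meridia is UTC+5:45: 10:32 AM + 5:45 = 4:17 PM on Sep 17.

4:17 PM on Sep 17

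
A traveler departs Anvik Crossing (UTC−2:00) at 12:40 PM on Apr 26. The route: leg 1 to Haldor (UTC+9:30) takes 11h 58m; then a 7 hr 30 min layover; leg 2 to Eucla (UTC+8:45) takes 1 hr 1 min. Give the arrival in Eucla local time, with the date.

7:54 PM on April 27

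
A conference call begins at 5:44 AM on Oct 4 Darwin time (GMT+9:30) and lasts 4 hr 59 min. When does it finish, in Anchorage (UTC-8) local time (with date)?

5:13 PM on Oct 3

Convert start to UTC: 5:44 AM − 9:30 = 8:14 PM UTC on Oct 3.
Add 4 hours and 59 minutes duration → 1:13 AM UTC (Oct 4).
Anchorage is UTC−8:00, so local end time = 1:13 AM − 8:00 = 5:13 PM on Oct 3.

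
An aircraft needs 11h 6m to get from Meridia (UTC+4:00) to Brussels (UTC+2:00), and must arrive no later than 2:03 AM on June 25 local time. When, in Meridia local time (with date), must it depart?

Target arrival in UTC: 2:03 AM − 2:00 = 12:03 AM on Jun 25.
Subtract 11 hours and 6 minutes → departure 12:57 PM UTC on Jun 24.
Meridia is UTC+4:00: 12:57 PM + 4:00 = 4:57 PM on Jun 24.

4:57 PM on Jun 24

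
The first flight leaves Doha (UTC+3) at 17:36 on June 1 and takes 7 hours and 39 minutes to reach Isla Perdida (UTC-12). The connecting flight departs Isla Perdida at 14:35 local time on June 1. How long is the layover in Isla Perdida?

4 hours 20 minutes

Convert departure to UTC: 17:36 − 3:00 = 14:36 UTC on Jun 1.
Add 7 hours and 39 minutes flight time → 22:15 UTC.
Isla Perdida is UTC−12:00, so local arrival = 22:15 − 12:00 = 10:15 on Jun 1.
Layover = 14:35 − 10:15 = 4 hours 20 minutes.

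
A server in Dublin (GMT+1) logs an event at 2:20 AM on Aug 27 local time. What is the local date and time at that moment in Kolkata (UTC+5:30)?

6:50 AM on August 27

In UTC: 2:20 AM − 1:00 = 1:20 AM on Aug 27.
Kolkata is UTC+5:30: 1:20 AM + 5:30 = 6:50 AM on Aug 27.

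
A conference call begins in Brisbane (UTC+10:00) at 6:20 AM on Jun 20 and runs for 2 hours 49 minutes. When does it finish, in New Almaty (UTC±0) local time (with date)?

11:09 PM on June 19

Convert start to UTC: 6:20 AM − 10:00 = 8:20 PM UTC on Jun 19.
Add 2 hours and 49 minutes duration → 11:09 PM UTC.
New Almaty is UTC+0, so local end time is the same: 11:09 PM on Jun 19.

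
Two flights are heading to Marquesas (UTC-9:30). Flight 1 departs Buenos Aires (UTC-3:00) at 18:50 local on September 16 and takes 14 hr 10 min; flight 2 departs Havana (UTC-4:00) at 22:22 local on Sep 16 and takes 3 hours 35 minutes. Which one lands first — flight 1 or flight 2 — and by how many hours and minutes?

the second, by 6 hours 3 minutes

Flight 1 in UTC: 18:50 + 3:00 = 21:50 on Sep 16.
+14 hours and 10 minutes → arrive 12:00 UTC on Sep 17.
Flight 2 in UTC: 22:22 + 4:00 = 02:22 on Sep 17.
+3 hours 35 minutes → arrive 05:57 UTC on Sep 17.
Flight 2 lands earlier by 6 hours 3 minutes.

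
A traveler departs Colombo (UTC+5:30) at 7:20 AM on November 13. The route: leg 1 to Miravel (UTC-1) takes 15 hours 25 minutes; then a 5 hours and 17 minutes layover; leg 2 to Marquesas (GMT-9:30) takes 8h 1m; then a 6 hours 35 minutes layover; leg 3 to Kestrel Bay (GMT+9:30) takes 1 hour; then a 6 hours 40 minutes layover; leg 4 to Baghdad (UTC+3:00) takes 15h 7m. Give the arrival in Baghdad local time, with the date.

2:55 PM on November 15

Convert departure to UTC: 7:20 AM − 5:30 = 1:50 AM UTC on Nov 13.
Add 15 hours and 25 minutes leg 1 → 5:15 PM UTC.
Add 5 hours 17 minutes layover in Miravel → 10:32 PM UTC.
Add 8 hours 1 minute leg 2 → 6:33 AM UTC (Nov 14).
Add 6 hours and 35 minutes layover in Marquesas → 1:08 PM UTC.
Add 1 hour leg 3 → 2:08 PM UTC.
Add 6 hours 40 minutes layover in Kestrel Bay → 8:48 PM UTC.
Add 15 hours 7 minutes leg 4 → 11:55 AM UTC (Nov 15).
Baghdad is UTC+3:00, so local arrival = 11:55 AM + 3:00 = 2:55 PM on Nov 15.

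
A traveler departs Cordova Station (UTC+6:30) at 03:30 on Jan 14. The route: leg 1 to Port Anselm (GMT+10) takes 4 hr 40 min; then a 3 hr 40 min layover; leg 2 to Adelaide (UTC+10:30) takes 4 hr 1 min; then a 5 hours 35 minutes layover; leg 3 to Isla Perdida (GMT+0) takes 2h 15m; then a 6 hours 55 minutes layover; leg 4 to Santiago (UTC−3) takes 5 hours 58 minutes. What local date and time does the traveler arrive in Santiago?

Convert departure to UTC: 03:30 − 6:30 = 21:00 UTC on Jan 13.
Add 4 hours and 40 minutes leg 1 → 01:40 UTC (Jan 14).
Add 3 hours and 40 minutes layover in Port Anselm → 05:20 UTC.
Add 4 hours and 1 minute leg 2 → 09:21 UTC.
Add 5 hours and 35 minutes layover in Adelaide → 14:56 UTC.
Add 2 hours 15 minutes leg 3 → 17:11 UTC.
Add 6 hours 55 minutes layover in Isla Perdida → 00:06 UTC (Jan 15).
Add 5 hours 58 minutes leg 4 → 06:04 UTC.
Santiago is UTC−3:00, so local arrival = 06:04 − 3:00 = 03:04 on Jan 15.

03:04 on January 15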